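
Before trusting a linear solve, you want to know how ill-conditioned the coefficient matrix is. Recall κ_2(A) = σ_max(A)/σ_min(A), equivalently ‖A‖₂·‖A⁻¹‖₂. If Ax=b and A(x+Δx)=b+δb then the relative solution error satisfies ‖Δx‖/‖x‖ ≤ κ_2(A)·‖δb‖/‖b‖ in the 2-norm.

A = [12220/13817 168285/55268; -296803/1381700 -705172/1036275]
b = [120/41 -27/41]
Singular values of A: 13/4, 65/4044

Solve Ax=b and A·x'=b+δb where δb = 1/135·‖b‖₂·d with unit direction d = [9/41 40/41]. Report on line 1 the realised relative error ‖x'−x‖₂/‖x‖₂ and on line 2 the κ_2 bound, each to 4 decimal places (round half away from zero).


largest singular value 13/4, smallest 65/4044
κ = σ_max/σ_min = (13/4)/(65/4044) = 202.2000
worst-case relative error ≤ 202.2000 × 1/135 = 1.4978
solve Ax = b  →  x = [0.2585 0.8862]
2-norm of b is 3.0000; of x, 0.9231
with δb = [0.0049 0.0217], A·Δx = δb → ‖Δx‖ = 1.3826
dividing the unrounded norms, ‖Δx‖/‖x‖ = 1.4978
so the bound is sharp here: realised error equals the bound

1.4978
1.4978


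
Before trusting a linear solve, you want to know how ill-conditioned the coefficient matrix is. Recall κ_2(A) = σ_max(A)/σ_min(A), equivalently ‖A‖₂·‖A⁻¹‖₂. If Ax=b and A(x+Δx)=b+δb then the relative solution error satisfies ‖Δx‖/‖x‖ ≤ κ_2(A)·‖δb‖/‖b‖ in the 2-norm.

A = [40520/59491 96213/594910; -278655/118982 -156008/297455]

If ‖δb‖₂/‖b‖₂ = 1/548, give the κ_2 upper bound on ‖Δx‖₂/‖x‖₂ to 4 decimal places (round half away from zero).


AᵀA = [84216090625/14156716324 4737096000/3539179081; 4737096000/3539179081 4264437025/14156716324]; tr = 26317825/4210802, det = 15625/33686416
char-poly roots: 25/4 and 625/8421604
so κ_2 = √((25/4) / (625/8421604)) = 290.2000
κ_2(A)·‖δb‖/‖b‖ = 0.5296

0.5296


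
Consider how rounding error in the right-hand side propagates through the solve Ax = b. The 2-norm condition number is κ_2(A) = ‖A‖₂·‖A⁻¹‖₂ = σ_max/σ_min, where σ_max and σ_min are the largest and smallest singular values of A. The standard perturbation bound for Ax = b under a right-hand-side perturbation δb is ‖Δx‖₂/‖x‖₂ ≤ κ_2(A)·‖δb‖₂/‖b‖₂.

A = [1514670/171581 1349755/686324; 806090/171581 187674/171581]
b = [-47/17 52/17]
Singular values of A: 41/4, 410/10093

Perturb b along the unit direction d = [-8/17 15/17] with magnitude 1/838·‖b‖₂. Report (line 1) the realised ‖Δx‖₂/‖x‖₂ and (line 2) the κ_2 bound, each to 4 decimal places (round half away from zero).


0.0012
0.3011

from the listed singular values, σ₁ = 41/4, σ_n = 410/10093
condition number: (41/4) ÷ (410/10093) = 252.3250
worst-case relative error ≤ 252.3250 × 1/838 = 0.3011
solve Ax = b  →  x = [-21.7102 96.0452]
2-norm of b is 4.1231; of x, 98.4683
Δx = A⁻¹·δb where δb = 1/838·4.1231·d; ‖Δx‖ = 0.1211
dividing the unrounded norms, ‖Δx‖/‖x‖ = 0.0012
tightness: 0.0012 against a bound of 0.3011 (unrounded ratio ≈ 0.0041)


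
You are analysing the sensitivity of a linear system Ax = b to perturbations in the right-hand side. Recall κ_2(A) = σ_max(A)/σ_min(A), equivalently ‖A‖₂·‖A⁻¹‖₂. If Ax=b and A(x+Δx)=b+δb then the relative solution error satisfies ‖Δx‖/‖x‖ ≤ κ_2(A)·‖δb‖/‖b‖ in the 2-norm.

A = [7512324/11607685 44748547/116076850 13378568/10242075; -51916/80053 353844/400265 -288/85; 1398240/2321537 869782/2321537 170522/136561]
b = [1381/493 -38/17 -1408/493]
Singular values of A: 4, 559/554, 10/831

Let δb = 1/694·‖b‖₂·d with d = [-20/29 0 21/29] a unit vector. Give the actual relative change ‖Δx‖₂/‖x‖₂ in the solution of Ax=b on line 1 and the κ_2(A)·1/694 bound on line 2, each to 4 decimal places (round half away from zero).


largest singular value 4, smallest 10/831
condition number: 4 ÷ (10/831) = 332.4000
κ_2(A)·‖δb‖/‖b‖ = 0.4790
solve Ax = b  →  x = [281.2195 -151.1069 -92.5920]
‖b‖₂ = 4.5826 and ‖x‖₂ = 332.4019
Δx = A⁻¹·δb where δb = 1/694·4.5826·d; ‖Δx‖ = 0.5487
realised ‖Δx‖/‖x‖ = 0.0017
realised/bound (from unrounded values) ≈ 0.0034

0.0017
0.4790


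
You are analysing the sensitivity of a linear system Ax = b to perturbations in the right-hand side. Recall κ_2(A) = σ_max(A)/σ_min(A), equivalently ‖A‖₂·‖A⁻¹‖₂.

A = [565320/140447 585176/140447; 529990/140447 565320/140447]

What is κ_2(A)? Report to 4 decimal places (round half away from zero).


M = AᵀA = [714002500/23454649 749614320/23454649; 749614320/23454649 787179136/23454649]. tr(M)=1784996/27889, det(M)=6400/27889
λ_max, λ_min = (1784996/27889 ± √3185496761616/777796321)/2 = 64, 100/27889
κ_2(A) = √(λ_max/λ_min) = √(64 / (100/27889)) = 133.6000

133.6000


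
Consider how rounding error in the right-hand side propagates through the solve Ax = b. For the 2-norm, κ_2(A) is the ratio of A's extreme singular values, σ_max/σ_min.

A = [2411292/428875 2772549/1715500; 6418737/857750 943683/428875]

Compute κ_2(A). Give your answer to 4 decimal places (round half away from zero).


343.1000

M = AᵀA = [2578300044489/29429402500 375998624001/14714701250; 375998624001/14714701250 877425185169/117717610000]. tr(M)=17905000581/188348176, det(M)=57836025/753392704
solving λ² − 17905000581/188348176·λ + 57836025/753392704 = 0 gives λ = 1521/16, 38025/47087044
σ_max=√(1521/16)=(39/4), σ_min=√(38025/47087044)=(195/6862) → κ = 343.1000


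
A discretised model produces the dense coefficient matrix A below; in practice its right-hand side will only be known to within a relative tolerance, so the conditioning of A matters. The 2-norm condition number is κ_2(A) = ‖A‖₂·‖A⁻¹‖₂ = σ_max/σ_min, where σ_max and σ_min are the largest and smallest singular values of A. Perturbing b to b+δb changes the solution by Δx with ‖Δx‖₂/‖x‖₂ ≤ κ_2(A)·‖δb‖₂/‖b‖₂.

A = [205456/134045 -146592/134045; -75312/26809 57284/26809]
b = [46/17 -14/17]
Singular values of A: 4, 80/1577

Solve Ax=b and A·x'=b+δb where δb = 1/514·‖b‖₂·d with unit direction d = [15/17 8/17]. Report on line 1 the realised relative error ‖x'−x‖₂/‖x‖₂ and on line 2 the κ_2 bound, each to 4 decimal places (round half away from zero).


σ_max = 4, σ_min = 80/1577
κ_2(A) = 4 / (80/1577) = 78.8500
κ_2(A)·‖δb‖/‖b‖ = 0.1534
solve Ax = b  →  x = [24.0550 31.2400]
2-norm of b is 2.8284; of x, 39.4282
Δx = A⁻¹·δb where δb = 1/514·2.8284·d; ‖Δx‖ = 0.1085
realised ‖Δx‖/‖x‖ = 0.0028
so the bound overstates the realised error by a factor of ≈ 55.7599 (computed from the unrounded values)

0.0028
0.1534


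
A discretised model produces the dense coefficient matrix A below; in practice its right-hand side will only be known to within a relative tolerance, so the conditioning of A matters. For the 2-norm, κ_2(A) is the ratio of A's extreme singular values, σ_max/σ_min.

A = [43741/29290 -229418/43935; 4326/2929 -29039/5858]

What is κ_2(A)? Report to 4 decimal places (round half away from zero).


181.8000

M = AᵀA = [4500241/1020100 -11567584/765075; -11567584/765075 475939081/9180900]. tr(M)=10328825/183618, det(M)=15625/163216
eigenvalues of AᵀA: λ = (tr ± √(tr²−4·det))/2 = 225/4, 625/367236
so κ_2 = √((225/4) / (625/367236)) = 181.8000


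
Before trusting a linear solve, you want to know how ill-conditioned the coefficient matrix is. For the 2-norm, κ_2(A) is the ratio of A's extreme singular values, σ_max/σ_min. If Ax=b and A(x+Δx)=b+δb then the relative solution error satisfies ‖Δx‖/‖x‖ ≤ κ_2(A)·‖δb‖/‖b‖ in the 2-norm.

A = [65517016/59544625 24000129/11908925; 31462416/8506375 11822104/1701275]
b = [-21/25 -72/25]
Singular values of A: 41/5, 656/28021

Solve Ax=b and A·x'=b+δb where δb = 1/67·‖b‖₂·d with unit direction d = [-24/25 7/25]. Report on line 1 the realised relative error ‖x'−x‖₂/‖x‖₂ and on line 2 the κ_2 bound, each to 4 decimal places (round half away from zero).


σ_max = 41/5, σ_min = 656/28021
κ_2(A) = (41/5) / (656/28021) = 350.2625
perturbation bound = 350.2625·1/67 = 5.2278
solve Ax = b  →  x = [-0.1722 -0.3228]
‖b‖ = 3.0000, ‖x‖ = 0.3659
Δx = A⁻¹·δb where δb = 1/67·3.0000·d; ‖Δx‖ = 1.9126
relative error = 5.2278
tightness: 5.2278 against a bound of 5.2278; the bound is attained (ratio 1)

5.2278
5.2278


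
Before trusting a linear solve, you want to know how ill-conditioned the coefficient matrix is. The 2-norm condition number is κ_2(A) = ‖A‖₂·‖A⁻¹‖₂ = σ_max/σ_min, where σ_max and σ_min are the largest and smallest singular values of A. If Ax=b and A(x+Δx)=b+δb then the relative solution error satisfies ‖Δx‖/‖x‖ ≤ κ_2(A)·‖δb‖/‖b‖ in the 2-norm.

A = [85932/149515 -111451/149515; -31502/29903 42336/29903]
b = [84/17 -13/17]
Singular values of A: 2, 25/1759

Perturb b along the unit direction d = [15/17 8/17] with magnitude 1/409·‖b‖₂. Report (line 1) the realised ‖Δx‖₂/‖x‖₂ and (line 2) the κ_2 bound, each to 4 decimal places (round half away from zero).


from the listed singular values, σ₁ = 2, σ_n = 25/1759
κ = σ_max/σ_min = 2/(25/1759) = 140.7200
perturbation bound = 140.7200·1/409 = 0.3441
solve Ax = b  →  x = [226.0520 167.6640]
2-norm of b is 5.0000; of x, 281.4440
Δx = A⁻¹·δb where δb = 1/409·5.0000·d; ‖Δx‖ = 0.8601
realised ‖Δx‖/‖x‖ = 0.0031
so the bound overstates the realised error by a factor of ≈ 112.5776 (computed from the unrounded values)

0.0031
0.3441


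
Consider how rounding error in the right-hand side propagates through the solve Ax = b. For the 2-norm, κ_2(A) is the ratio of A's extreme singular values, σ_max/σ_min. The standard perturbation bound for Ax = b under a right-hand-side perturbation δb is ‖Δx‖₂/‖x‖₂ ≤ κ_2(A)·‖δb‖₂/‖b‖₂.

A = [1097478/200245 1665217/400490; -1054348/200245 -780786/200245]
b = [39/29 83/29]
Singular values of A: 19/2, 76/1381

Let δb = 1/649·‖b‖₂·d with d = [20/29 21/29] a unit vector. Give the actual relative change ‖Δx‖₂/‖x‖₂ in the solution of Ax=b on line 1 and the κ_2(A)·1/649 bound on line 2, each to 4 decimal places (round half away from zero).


largest singular value 19/2, smallest 76/1381
condition number: (19/2) ÷ (76/1381) = 172.6250
perturbation bound = 172.6250·1/649 = 0.2660
solve Ax = b  →  x = [-32.7921 43.5474]
‖b‖₂ = 3.1623 and ‖x‖₂ = 54.5133
δb = ε·‖b‖·d = [0.0034 0.0035]; solving A·Δx = δb gives ‖Δx‖ = 0.0885
dividing the unrounded norms, ‖Δx‖/‖x‖ = 0.0016
so the bound overstates the realised error by a factor of ≈ 163.7668 (computed from the unrounded values)

0.0016
0.2660


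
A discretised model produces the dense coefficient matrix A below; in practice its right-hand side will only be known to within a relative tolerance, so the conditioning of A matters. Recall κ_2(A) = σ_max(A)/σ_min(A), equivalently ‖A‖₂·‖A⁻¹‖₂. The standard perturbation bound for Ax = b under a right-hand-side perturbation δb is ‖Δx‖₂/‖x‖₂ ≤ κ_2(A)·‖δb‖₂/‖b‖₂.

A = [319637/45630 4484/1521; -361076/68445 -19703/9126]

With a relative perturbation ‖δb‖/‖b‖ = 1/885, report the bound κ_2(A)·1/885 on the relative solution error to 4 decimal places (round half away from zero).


0.2380

M = AᵀA = [57640552681/749554884 2001355120/62462907; 2001355120/62462907 1112033425/83283876]. tr(M)=200144537/2217618, det(M)=3258025/17740944
solving λ² − 200144537/2217618·λ + 3258025/17740944 = 0 gives λ = 361/4, 9025/4435236
σ_max=√(361/4)=(19/2), σ_min=√(9025/4435236)=(95/2106) → κ = 210.6000
bound on ‖Δx‖/‖x‖: κ·ε = 210.6000·1/885 = 0.2380


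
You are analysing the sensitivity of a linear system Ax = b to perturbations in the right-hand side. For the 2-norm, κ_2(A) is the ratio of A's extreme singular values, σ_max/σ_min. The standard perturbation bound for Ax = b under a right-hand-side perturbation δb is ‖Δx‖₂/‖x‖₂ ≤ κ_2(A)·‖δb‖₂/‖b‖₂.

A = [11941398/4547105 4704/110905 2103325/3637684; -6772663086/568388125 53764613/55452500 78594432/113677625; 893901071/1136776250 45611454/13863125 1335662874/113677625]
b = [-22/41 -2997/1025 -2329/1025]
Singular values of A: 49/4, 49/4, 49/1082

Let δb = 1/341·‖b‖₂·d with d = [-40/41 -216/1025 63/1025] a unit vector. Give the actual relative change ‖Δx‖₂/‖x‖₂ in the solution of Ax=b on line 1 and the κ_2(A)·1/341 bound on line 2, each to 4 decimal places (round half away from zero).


0.0110
0.7933

from the listed singular values, σ₁ = 49/4, σ_n = 49/1082
condition number: (49/4) ÷ (49/1082) = 270.5000
bound on ‖Δx‖/‖x‖: κ·ε = 270.5000·1/341 = 0.7933
solve Ax = b  →  x = [-1.1463 -21.2669 5.8385]
‖b‖₂ = 3.7417 and ‖x‖₂ = 22.0836
with δb = [-0.0107 -0.0023 0.0007], A·Δx = δb → ‖Δx‖ = 0.2423
dividing the unrounded norms, ‖Δx‖/‖x‖ = 0.0110
realised/bound (from unrounded values) ≈ 0.0138


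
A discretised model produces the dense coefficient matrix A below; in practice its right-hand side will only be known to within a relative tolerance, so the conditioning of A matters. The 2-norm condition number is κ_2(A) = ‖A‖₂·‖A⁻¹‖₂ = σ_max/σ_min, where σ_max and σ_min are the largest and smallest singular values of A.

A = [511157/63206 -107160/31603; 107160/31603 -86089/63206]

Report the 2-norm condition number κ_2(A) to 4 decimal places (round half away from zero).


187.0000

M = AᵀA = [1817837521/23639044 -189351720/5909761; -189351720/5909761 315647209/23639044]. tr(M)=6312085/69938, det(M)=130321/559504
eigenvalues of AᵀA: λ = (tr ± √(tr²−4·det))/2 = 361/4, 361/139876
κ = σ_max/σ_min = (19/2)/(19/374) = 187.0000


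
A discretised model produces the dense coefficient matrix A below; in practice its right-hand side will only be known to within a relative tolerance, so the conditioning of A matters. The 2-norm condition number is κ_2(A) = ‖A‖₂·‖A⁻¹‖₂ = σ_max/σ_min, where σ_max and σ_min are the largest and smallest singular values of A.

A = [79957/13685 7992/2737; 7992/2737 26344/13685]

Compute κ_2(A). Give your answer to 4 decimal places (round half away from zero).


form AᵀA = [469995497/11016425 49973976/2203285; 49973976/2203285 134753408/11016425] with trace 7114693/129605 and determinant 119946304/16200625
λ_max, λ_min = (7114693/129605 ± √1253034899522289/419936400625)/2 = 1369/25, 87616/648025
κ_2(A) = √(λ_max/λ_min) = √((1369/25) / (87616/648025)) = 20.1250

20.1250


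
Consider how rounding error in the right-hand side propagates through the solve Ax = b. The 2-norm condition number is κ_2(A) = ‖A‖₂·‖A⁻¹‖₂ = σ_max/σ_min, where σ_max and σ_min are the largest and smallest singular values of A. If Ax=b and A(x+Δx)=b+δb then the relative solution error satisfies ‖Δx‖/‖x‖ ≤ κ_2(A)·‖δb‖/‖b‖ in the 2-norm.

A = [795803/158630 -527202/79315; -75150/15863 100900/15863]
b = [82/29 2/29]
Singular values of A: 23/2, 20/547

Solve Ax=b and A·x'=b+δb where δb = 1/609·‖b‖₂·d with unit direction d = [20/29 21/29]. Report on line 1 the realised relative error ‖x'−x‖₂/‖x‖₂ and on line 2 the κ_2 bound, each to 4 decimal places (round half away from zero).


0.0023
0.5165

σ_max = 23/2, σ_min = 20/547
κ_2(A) = (23/2) / (20/547) = 314.5250
bound on ‖Δx‖/‖x‖: κ·ε = 314.5250·1/609 = 0.5165
solve Ax = b  →  x = [43.8643 32.6809]
‖b‖₂ = 2.8284 and ‖x‖₂ = 54.7003
with δb = [0.0032 0.0034], A·Δx = δb → ‖Δx‖ = 0.1270
dividing the unrounded norms, ‖Δx‖/‖x‖ = 0.0023
realised/bound (from unrounded values) ≈ 0.0045


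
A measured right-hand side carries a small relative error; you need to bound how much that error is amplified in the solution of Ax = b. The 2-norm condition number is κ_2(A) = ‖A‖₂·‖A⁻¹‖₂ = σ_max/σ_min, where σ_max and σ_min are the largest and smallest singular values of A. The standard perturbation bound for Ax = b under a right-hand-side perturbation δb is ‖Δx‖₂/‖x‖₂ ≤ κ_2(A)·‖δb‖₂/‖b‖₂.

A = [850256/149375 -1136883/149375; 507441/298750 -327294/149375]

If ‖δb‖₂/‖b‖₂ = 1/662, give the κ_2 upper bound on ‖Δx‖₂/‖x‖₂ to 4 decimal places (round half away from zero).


AᵀA = [5038779889/142802500 -1679492463/35700625; -1679492463/35700625 2239398909/35700625]; tr = 559855021/5712100, det = 1185921/5712100
λ_max, λ_min = (559855021/5712100 ± √313410548141534041/32628086410000)/2 = 9801/100, 121/57121
κ_2(A) = √(λ_max/λ_min) = √((9801/100) / (121/57121)) = 215.1000
κ_2(A)·‖δb‖/‖b‖ = 0.3249

0.3249


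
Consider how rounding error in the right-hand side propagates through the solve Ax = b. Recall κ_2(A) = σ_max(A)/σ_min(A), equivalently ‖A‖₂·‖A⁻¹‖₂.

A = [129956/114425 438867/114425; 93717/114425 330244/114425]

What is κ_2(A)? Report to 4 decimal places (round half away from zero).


183.0800

AᵀA = [1026857521/523723225 3519315072/523723225; 3519315072/523723225 12066613729/523723225]; tr = 523738850/20948929, det = 390625/20948929
λ_max, λ_min = (523738850/20948929 ± √274269650297760000/438857626247041)/2 = 25, 15625/20948929
σ_max=√25=5, σ_min=√(15625/20948929)=(125/4577) → κ = 183.0800


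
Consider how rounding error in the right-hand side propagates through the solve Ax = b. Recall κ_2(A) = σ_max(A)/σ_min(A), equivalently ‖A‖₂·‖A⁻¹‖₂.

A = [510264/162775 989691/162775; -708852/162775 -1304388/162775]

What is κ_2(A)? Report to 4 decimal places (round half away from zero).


AᵀA = [30513620304/1059828025 11436973848/211965605; 11436973848/211965605 107236653201/1059828025]; tr = 95328909/733445, det = 168896016/91680625
λ_max, λ_min = (95328909/733445 ± √227090921527492929/13448539200625)/2 = 3249/25, 51984/3667225
so κ_2 = √((3249/25) / (51984/3667225)) = 95.7500

95.7500


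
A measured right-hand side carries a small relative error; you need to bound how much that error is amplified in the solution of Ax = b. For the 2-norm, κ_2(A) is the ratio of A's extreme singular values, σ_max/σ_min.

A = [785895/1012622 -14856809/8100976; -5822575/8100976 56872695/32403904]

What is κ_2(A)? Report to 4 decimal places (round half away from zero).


AᵀA = [87313627225/78033070336 -838019111985/312132281344; -838019111985/312132281344 8045302990681/1248529125376]; tr = 55871722049/7387746304, det = 228765625/118203940864
eigenvalues of AᵀA: λ = (tr ± √(tr²−4·det))/2 = 121/16, 1890625/7387746304
so κ_2 = √((121/16) / (1890625/7387746304)) = 171.9040

171.9040


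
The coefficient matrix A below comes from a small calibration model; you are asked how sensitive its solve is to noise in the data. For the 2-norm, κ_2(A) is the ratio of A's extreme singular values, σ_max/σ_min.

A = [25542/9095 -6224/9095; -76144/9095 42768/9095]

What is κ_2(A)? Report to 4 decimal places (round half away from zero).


M = AᵀA = [258012100/3308761 -136620000/3308761; -136620000/3308761 74713600/3308761]. tr(M)=1151300/11449, det(M)=640000/11449
char-poly roots: 100 and 6400/11449
κ_2(A) = √(λ_max/λ_min) = √(100 / (6400/11449)) = 13.3750

13.3750


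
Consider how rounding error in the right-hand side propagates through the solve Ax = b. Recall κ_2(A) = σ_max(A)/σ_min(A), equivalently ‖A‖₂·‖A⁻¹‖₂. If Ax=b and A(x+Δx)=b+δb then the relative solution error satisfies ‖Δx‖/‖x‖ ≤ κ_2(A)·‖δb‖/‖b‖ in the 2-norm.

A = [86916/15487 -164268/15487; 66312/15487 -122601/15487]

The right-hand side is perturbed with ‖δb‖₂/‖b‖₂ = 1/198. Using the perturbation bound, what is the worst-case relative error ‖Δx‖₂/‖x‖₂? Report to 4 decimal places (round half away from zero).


1.1503

AᵀA = [11951672400/239847169 -22407435000/239847169; -22407435000/239847169 42014981025/239847169]; tr = 186735825/829921, det = 810000/829921
eigenvalues of AᵀA: λ = (tr ± √(tr²−4·det))/2 = 225, 3600/829921
κ = σ_max/σ_min = 15/(60/911) = 227.7500
perturbation bound = 227.7500·1/198 = 1.1503


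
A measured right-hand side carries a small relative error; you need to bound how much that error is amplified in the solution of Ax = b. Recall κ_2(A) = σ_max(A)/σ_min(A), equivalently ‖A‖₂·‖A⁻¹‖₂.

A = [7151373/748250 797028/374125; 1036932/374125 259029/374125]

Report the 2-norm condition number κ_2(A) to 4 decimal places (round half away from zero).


146.0000

AᵀA = [88708876281/895804900 199585134/8958049; 199585134/8958049 1123759449/223951225]; tr = 55445517/532900, det = 6765201/13322500
solving λ² − 55445517/532900·λ + 6765201/13322500 = 0 gives λ = 2601/25, 2601/532900
so κ_2 = √((2601/25) / (2601/532900)) = 146.0000


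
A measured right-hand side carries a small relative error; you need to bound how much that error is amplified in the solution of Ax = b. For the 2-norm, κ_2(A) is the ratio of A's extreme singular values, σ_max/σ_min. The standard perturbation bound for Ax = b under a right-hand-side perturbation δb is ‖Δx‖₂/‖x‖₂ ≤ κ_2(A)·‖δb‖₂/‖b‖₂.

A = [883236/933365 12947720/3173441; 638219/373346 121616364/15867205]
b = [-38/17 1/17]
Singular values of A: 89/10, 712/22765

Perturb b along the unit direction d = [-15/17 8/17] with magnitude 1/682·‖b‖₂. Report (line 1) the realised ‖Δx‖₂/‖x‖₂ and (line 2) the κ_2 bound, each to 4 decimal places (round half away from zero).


0.0016
0.4172

largest singular value 89/10, smallest 712/22765
κ_2(A) = (89/10) / (712/22765) = 284.5625
worst-case relative error ≤ 284.5625 × 1/682 = 0.4172
solve Ax = b  →  x = [-62.4116 13.9274]
‖b‖₂ = 2.2361 and ‖x‖₂ = 63.9467
δb = ε·‖b‖·d = [-0.0029 0.0015]; solving A·Δx = δb gives ‖Δx‖ = 0.1048
relative error = 0.0016
so the bound overstates the realised error by a factor of ≈ 254.5208 (computed from the unrounded values)


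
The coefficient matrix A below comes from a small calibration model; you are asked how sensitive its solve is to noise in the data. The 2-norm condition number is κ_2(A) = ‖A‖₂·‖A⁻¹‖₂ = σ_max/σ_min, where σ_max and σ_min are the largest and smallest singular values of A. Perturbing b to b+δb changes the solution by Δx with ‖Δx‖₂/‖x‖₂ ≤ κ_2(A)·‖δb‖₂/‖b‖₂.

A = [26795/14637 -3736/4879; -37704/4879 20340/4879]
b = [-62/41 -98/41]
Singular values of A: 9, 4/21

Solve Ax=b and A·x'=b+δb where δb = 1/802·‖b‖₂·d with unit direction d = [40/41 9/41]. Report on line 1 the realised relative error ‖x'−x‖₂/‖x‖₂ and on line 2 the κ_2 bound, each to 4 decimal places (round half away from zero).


σ_max = 9, σ_min = 4/21
κ_2(A) = 9 / (4/21) = 47.2500
perturbation bound = 47.2500·1/802 = 0.0589
solve Ax = b  →  x = [-4.7451 -9.3693]
‖b‖ = 2.8284, ‖x‖ = 10.5024
δb = ε·‖b‖·d = [0.0034 0.0008]; solving A·Δx = δb gives ‖Δx‖ = 0.0185
realised ‖Δx‖/‖x‖ = 0.0018
tightness: 0.0018 against a bound of 0.0589 (unrounded ratio ≈ 0.0299)

0.0018
0.0589


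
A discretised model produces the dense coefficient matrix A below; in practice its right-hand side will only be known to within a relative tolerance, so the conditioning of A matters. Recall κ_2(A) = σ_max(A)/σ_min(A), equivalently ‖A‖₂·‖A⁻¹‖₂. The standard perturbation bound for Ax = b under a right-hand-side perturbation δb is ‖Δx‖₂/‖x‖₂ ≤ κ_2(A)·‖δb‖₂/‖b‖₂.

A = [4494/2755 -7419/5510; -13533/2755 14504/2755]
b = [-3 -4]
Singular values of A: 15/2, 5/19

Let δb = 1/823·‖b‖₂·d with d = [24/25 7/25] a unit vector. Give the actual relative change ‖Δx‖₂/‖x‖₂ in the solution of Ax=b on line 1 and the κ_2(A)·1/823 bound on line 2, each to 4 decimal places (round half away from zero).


0.0015
0.0346

largest singular value 15/2, smallest 5/19
κ = σ_max/σ_min = (15/2)/(5/19) = 28.5000
worst-case relative error ≤ 28.5000 × 1/823 = 0.0346
solve Ax = b  →  x = [-10.7310 -10.7724]
‖b‖ = 5.0000, ‖x‖ = 15.2053
re-solving with b+δb shifts x by Δx of norm 0.0231
realised ‖Δx‖/‖x‖ = 0.0015
realised/bound (from unrounded values) ≈ 0.0438


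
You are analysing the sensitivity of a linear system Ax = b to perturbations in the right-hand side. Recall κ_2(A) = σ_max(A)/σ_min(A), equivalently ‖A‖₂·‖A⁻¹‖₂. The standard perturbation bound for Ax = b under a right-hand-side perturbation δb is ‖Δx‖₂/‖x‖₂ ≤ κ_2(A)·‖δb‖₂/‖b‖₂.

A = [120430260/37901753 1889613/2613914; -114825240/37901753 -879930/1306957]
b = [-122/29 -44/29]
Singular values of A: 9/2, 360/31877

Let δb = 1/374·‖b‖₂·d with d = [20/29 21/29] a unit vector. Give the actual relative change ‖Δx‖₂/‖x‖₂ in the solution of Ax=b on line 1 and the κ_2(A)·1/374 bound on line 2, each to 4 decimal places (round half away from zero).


0.0030
1.0654

from the listed singular values, σ₁ = 9/2, σ_n = 360/31877
condition number: (9/2) ÷ (360/31877) = 398.4625
worst-case relative error ≤ 398.4625 × 1/374 = 1.0654
solve Ax = b  →  x = [77.3152 -345.6477]
2-norm of b is 4.4721; of x, 354.1892
Δx = A⁻¹·δb where δb = 1/374·4.4721·d; ‖Δx‖ = 1.0588
relative error = 0.0030
tightness: 0.0030 against a bound of 1.0654 (unrounded ratio ≈ 0.0028)


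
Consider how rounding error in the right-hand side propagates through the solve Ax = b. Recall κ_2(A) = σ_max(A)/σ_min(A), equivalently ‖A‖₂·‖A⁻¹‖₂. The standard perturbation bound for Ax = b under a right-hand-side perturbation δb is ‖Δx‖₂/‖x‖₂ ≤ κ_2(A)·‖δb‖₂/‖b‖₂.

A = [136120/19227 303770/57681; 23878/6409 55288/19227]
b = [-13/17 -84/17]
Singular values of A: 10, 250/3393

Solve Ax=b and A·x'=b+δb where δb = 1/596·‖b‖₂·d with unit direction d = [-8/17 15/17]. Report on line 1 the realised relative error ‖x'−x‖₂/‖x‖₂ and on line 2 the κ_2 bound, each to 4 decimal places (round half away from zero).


largest singular value 10, smallest 250/3393
κ = σ_max/σ_min = 10/(250/3393) = 135.7200
bound on ‖Δx‖/‖x‖: κ·ε = 135.7200·1/596 = 0.2277
solve Ax = b  →  x = [32.3328 -43.6104]
2-norm of b is 5.0000; of x, 54.2888
with δb = [-0.0039 0.0074], A·Δx = δb → ‖Δx‖ = 0.1139
relative error = 0.0021
realised/bound (from unrounded values) ≈ 0.0092

0.0021
0.2277


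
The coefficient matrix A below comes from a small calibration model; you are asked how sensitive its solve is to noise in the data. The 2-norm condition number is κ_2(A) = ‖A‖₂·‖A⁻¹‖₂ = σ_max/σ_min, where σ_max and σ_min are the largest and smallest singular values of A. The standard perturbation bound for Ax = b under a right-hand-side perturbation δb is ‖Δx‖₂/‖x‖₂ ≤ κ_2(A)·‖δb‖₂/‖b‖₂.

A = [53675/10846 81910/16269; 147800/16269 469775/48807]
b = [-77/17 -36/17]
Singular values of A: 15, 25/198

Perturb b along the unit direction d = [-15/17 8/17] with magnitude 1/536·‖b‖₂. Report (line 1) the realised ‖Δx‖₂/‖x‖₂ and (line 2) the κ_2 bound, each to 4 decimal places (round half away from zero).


largest singular value 15, smallest 25/198
κ_2(A) = 15 / (25/198) = 118.8000
worst-case relative error ≤ 118.8000 × 1/536 = 0.2216
solve Ax = b  →  x = [-17.3894 16.1931]
2-norm of b is 5.0000; of x, 23.7615
with δb = [-0.0082 0.0044], A·Δx = δb → ‖Δx‖ = 0.0739
realised ‖Δx‖/‖x‖ = 0.0031
realised/bound (from unrounded values) ≈ 0.0140

0.0031
0.2216


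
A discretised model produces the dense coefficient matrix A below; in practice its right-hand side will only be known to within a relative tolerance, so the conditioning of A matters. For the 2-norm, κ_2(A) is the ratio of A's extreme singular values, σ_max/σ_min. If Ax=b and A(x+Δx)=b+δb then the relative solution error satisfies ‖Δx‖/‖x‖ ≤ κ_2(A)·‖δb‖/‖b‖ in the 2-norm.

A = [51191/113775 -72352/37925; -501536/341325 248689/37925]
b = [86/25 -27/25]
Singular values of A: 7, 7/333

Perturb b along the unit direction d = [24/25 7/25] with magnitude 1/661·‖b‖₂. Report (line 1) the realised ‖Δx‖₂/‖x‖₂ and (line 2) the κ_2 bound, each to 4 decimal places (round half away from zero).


σ_max = 7, σ_min = 7/333
condition number: 7 ÷ (7/333) = 333.0000
κ_2(A)·‖δb‖/‖b‖ = 0.5038
solve Ax = b  →  x = [139.2962 31.0488]
‖b‖ = 3.6056, ‖x‖ = 142.7146
with δb = [0.0052 0.0015], A·Δx = δb → ‖Δx‖ = 0.2595
relative error = 0.0018
so the bound overstates the realised error by a factor of ≈ 277.0733 (computed from the unrounded values)

0.0018
0.5038


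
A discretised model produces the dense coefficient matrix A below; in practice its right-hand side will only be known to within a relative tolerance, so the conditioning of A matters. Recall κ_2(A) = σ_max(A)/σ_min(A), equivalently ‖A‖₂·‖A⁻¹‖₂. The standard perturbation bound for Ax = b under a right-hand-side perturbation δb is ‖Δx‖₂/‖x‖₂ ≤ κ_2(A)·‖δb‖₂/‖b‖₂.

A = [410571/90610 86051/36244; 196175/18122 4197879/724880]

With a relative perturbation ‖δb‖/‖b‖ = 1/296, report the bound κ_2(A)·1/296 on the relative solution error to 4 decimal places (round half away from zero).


form AᵀA = [3345219857/24290450 5709107061/77729440; 5709107061/77729440 121799396089/3109177600] with trace 380614213/2151680 and determinant 312900721/1075840000
λ_max, λ_min = (380614213/2151680 ± √3621544825995561969/115743170560000)/2 = 17689/100, 17689/10758400
σ_max=√(17689/100)=(133/10), σ_min=√(17689/10758400)=(133/3280) → κ = 328.0000
perturbation bound = 328.0000·1/296 = 1.1081

1.1081


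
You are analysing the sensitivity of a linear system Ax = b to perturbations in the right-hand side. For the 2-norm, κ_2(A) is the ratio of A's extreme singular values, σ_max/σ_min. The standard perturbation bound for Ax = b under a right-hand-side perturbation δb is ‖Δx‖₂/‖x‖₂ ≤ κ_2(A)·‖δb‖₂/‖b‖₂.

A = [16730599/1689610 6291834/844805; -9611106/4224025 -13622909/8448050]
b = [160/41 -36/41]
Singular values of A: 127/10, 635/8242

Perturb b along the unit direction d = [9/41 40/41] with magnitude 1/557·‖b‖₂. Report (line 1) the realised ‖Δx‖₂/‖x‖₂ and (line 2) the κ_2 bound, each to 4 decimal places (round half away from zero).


σ_max = 127/10, σ_min = 635/8242
condition number: (127/10) ÷ (635/8242) = 164.8400
worst-case relative error ≤ 164.8400 × 1/557 = 0.2959
solve Ax = b  →  x = [0.2520 0.1890]
‖b‖ = 4.0000, ‖x‖ = 0.3150
re-solving with b+δb shifts x by Δx of norm 0.0932
realised ‖Δx‖/‖x‖ = 0.2959
realised/bound = 1 exactly: the bound is attained for this b and d

0.2959
0.2959


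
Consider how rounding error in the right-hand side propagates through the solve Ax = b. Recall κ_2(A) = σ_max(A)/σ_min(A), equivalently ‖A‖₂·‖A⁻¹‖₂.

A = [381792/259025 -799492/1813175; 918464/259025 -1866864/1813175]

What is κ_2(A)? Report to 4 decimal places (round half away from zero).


M = AᵀA = [1170818048/79401125 -2390398848/555807875; -2390398848/555807875 4880909648/3890655125]. tr(M)=498007952/31125241, det(M)=65536/31125241
λ_max, λ_min = (498007952/31125241 ± √248003760960057600/968780627308081)/2 = 16, 4096/31125241
σ_max=√16=4, σ_min=√(4096/31125241)=(64/5579) → κ = 348.6875

348.6875


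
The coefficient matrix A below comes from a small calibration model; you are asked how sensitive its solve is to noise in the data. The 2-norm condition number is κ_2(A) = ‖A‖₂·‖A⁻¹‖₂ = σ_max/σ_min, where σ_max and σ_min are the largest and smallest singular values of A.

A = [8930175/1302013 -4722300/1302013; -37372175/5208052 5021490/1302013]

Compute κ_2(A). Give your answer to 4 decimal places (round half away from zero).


297.1125

M = AᵀA = [3177940395625/32251849744 -211859610375/4031481218; -211859610375/4031481218 56498786100/2015740609]. tr(M)=14124294025/111598096, det(M)=1265625/6974881
char-poly roots: 2025/16 and 10000/6974881
κ_2(A) = √(λ_max/λ_min) = √((2025/16) / (10000/6974881)) = 297.1125


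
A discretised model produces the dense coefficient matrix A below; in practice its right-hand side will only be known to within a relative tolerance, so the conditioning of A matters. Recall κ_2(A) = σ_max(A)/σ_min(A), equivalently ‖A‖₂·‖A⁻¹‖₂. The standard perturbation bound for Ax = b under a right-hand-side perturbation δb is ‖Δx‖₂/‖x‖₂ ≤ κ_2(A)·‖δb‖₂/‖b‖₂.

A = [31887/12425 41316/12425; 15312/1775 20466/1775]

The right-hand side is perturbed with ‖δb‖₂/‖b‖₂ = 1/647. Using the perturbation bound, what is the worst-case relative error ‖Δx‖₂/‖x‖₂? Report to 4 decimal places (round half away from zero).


0.3841

M = AᵀA = [20008305/247009 26676540/247009; 26676540/247009 35569620/247009]. tr(M)=55577925/247009, det(M)=202500/247009
char-poly roots: 225 and 900/247009
κ = σ_max/σ_min = 15/(30/497) = 248.5000
worst-case relative error ≤ 248.5000 × 1/647 = 0.3841


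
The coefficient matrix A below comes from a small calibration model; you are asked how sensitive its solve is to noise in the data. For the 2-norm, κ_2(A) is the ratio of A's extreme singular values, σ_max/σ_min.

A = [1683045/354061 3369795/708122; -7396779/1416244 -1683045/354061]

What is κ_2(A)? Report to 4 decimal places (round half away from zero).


42.1000

form AᵀA = [118947190401/2384954896 28290303405/596238724; 28290303405/596238724 26975125125/596238724] with trace 269735661/2835856 and determinant 57836025/11343424
λ_max, λ_min = (269735661/2835856 ± √72593312176594521/8042079252736)/2 = 1521/16, 38025/708964
κ = σ_max/σ_min = (39/4)/(195/842) = 42.1000


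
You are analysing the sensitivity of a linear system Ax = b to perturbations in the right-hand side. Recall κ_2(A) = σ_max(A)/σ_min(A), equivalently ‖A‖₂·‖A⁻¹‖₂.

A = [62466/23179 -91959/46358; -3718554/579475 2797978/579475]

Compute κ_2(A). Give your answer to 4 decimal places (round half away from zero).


267.4500

AᵀA = [96250855464/1986930625 -72186564723/1986930625; -72186564723/1986930625 216568104169/7947722500]; tr = 24062861041/317908900, det = 6365529/79477225
solving λ² − 24062861041/317908900·λ + 6365529/79477225 = 0 gives λ = 7569/100, 3364/3179089
κ_2(A) = √(λ_max/λ_min) = √((7569/100) / (3364/3179089)) = 267.4500


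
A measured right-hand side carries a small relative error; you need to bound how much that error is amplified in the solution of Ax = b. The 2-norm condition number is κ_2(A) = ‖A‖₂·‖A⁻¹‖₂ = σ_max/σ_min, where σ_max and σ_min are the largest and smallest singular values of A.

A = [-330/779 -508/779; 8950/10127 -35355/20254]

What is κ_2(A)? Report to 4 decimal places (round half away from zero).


M = AᵀA = [58600/61009 -77265/61009; -77265/61009 847369/244036]. tr(M)=6401/1444, det(M)=625/361
solving λ² − 6401/1444·λ + 625/361 = 0 gives λ = 4, 625/1444
κ_2(A) = √(λ_max/λ_min) = √(4 / (625/1444)) = 3.0400

3.0400


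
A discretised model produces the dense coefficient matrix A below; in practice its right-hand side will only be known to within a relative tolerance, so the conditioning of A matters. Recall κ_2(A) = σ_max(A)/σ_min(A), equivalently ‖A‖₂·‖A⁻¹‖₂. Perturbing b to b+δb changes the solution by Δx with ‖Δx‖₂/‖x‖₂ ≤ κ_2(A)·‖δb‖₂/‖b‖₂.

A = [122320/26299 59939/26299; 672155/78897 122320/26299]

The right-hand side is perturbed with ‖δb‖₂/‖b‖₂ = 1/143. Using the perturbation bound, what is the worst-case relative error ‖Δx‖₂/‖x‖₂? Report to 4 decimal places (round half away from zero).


0.3818

AᵀA = [2029245625/21538881 360599360/7179627; 360599360/7179627 64203689/2393209]; tr = 9021034/74529, det = 366025/74529
char-poly roots: 121 and 3025/74529
so κ_2 = √(121 / (3025/74529)) = 54.6000
κ_2(A)·‖δb‖/‖b‖ = 0.3818


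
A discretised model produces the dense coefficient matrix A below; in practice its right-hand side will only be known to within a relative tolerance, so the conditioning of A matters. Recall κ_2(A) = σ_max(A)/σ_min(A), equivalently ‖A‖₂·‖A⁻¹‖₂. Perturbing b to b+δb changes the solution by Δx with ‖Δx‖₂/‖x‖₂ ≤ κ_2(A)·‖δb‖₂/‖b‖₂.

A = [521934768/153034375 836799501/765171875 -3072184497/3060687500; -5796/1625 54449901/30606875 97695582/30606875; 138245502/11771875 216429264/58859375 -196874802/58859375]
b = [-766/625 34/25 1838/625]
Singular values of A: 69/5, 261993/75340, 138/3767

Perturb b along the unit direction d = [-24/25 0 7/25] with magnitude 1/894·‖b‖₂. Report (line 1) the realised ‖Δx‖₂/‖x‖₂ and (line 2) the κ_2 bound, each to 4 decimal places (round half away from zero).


0.0019
0.4214

from the listed singular values, σ₁ = 69/5, σ_n = 138/3767
condition number: (69/5) ÷ (138/3767) = 376.7000
perturbation bound = 376.7000·1/894 = 0.4214
solve Ax = b  →  x = [21.1315 -29.7432 40.6162]
2-norm of b is 3.4641; of x, 54.5974
Δx = A⁻¹·δb where δb = 1/894·3.4641·d; ‖Δx‖ = 0.1058
relative error = 0.0019
tightness: 0.0019 against a bound of 0.4214 (unrounded ratio ≈ 0.0046)


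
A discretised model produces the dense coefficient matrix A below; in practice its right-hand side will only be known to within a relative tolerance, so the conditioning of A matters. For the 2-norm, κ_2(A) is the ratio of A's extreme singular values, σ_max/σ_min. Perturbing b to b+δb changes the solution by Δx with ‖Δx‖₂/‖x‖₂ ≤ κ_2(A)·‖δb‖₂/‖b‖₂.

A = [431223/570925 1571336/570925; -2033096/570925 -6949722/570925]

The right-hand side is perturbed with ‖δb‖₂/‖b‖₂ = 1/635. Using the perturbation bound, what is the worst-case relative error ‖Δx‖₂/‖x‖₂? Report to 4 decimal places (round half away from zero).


M = AᵀA = [513912269/38781125 1761695208/38781125; 1761695208/38781125 6040182356/38781125]. tr(M)=52432757/310249, det(M)=114244/310249
eigenvalues of AᵀA: λ = (tr ± √(tr²−4·det))/2 = 169, 676/310249
κ_2(A) = √(λ_max/λ_min) = √(169 / (676/310249)) = 278.5000
bound on ‖Δx‖/‖x‖: κ·ε = 278.5000·1/635 = 0.4386

0.4386


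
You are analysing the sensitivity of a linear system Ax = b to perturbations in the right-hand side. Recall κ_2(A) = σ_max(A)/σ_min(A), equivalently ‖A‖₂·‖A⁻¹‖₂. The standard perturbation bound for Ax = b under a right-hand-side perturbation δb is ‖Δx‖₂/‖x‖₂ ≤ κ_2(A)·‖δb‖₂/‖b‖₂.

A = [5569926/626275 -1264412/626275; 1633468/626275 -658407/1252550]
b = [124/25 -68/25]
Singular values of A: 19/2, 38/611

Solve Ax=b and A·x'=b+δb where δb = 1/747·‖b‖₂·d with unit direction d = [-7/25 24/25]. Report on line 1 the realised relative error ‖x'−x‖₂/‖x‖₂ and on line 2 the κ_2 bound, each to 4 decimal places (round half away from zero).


0.0019
0.2045

σ_max = 19/2, σ_min = 38/611
κ = σ_max/σ_min = (19/2)/(38/611) = 152.7500
perturbation bound = 152.7500·1/747 = 0.2045
solve Ax = b  →  x = [-13.7073 -62.8395]
‖b‖₂ = 5.6569 and ‖x‖₂ = 64.3172
δb = ε·‖b‖·d = [-0.0021 0.0073]; solving A·Δx = δb gives ‖Δx‖ = 0.1218
relative error = 0.0019
tightness: 0.0019 against a bound of 0.2045 (unrounded ratio ≈ 0.0093)


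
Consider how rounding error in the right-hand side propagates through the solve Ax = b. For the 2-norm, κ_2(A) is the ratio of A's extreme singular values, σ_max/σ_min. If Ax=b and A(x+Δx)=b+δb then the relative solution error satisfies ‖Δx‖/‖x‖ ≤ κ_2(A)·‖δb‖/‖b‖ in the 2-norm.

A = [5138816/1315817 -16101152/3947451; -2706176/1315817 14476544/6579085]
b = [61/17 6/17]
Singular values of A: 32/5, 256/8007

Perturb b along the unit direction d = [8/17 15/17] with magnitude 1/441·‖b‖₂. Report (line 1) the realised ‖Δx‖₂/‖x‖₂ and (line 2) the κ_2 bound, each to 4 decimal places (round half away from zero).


from the listed singular values, σ₁ = 32/5, σ_n = 256/8007
condition number: (32/5) ÷ (256/8007) = 200.1750
worst-case relative error ≤ 200.1750 × 1/441 = 0.4539
solve Ax = b  →  x = [45.6215 42.8017]
‖b‖ = 3.6056, ‖x‖ = 62.5564
Δx = A⁻¹·δb where δb = 1/441·3.6056·d; ‖Δx‖ = 0.2557
dividing the unrounded norms, ‖Δx‖/‖x‖ = 0.0041
so the bound overstates the realised error by a factor of ≈ 111.0402 (computed from the unrounded values)

0.0041
0.4539
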